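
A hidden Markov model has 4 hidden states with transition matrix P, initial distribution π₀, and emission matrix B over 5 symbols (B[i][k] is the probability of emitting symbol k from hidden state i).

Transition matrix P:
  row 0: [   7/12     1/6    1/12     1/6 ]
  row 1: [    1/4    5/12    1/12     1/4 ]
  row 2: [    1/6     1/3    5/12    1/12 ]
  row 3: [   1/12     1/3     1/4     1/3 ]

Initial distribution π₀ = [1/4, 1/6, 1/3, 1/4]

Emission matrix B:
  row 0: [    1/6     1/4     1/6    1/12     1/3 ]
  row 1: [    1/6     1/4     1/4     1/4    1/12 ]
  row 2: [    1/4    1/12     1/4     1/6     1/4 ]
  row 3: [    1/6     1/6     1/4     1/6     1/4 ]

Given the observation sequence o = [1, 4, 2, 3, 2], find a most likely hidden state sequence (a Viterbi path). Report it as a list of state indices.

path = [0, 0, 0, 0, 0]

t=0: δ = [6.250e-02, 4.167e-02, 2.778e-02, 4.167e-02]  (obs o_0=1)
t=1: δ = [1.215e-02, 1.447e-03, 2.894e-03, 3.472e-03]  ψ = [0, 1, 2, 3]  (obs o_1=4)
t=2: δ = [1.182e-03, 5.064e-04, 3.014e-04, 5.064e-04]  ψ = [0, 0, 2, 0]  (obs o_2=2)
t=3: δ = [5.744e-05, 5.275e-05, 2.110e-05, 3.282e-05]  ψ = [0, 1, 3, 0]  (obs o_3=3)
t=4: δ = [5.584e-06, 5.494e-06, 2.198e-06, 3.297e-06]  ψ = [0, 1, 2, 1]  (obs o_4=2)
backtrack: best end state = 0; path = [0, 0, 0, 0, 0]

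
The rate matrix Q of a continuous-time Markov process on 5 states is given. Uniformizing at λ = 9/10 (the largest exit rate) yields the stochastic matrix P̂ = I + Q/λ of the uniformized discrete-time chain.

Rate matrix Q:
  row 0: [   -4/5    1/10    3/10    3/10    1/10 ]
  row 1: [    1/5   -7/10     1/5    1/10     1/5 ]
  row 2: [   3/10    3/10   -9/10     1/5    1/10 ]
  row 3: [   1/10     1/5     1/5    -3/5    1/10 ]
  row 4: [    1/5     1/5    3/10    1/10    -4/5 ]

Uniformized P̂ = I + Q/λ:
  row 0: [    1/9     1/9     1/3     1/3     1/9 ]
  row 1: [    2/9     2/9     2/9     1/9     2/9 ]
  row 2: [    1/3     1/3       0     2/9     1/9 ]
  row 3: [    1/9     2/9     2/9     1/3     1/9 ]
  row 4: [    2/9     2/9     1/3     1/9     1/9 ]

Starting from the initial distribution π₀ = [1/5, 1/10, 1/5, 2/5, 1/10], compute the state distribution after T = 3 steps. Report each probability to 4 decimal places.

π = [0.1977, 0.2236, 0.2128, 0.2298, 0.1362]

t=0: π = [0.2000, 0.1000, 0.2000, 0.4000, 0.1000]
t=1: π = [0.1778, 0.2222, 0.2111, 0.2667, 0.1222]
t=2: π = [0.1963, 0.2259, 0.2086, 0.2333, 0.1358]
t=3: π = [0.1977, 0.2236, 0.2128, 0.2298, 0.1362]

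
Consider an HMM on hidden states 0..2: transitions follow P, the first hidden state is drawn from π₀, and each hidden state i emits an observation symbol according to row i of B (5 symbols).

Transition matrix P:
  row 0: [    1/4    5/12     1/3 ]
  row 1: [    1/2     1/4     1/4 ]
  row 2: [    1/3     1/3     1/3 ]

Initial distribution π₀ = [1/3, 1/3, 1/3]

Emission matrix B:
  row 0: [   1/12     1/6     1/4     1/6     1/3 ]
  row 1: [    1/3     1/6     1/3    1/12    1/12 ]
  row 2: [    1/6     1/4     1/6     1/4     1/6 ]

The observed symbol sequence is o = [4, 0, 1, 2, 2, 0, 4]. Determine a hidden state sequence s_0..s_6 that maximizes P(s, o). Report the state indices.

t=0: δ = [1.111e-01, 2.778e-02, 5.556e-02]  (obs o_0=4)
t=1: δ = [2.315e-03, 1.543e-02, 6.173e-03]  ψ = [0, 0, 0]  (obs o_1=0)
t=2: δ = [1.286e-03, 6.430e-04, 9.645e-04]  ψ = [1, 1, 1]  (obs o_2=1)
t=3: δ = [8.038e-05, 1.786e-04, 7.144e-05]  ψ = [0, 0, 0]  (obs o_3=2)
t=4: δ = [2.233e-05, 1.488e-05, 7.442e-06]  ψ = [1, 1, 1]  (obs o_4=2)
t=5: δ = [6.202e-07, 3.101e-06, 1.240e-06]  ψ = [1, 0, 0]  (obs o_5=0)
t=6: δ = [5.168e-07, 6.460e-08, 1.292e-07]  ψ = [1, 1, 1]  (obs o_6=4)
backtrack: best end state = 0; path = [0, 1, 0, 1, 0, 1, 0]

path = [0, 1, 0, 1, 0, 1, 0]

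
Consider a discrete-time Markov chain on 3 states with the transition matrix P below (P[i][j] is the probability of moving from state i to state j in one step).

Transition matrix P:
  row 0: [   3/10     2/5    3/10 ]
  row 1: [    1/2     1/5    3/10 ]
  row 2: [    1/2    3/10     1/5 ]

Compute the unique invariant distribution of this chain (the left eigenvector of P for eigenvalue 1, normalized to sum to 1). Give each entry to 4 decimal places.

π = [0.4167, 0.3106, 0.2727]

Balance equations π_j = Σ_i π_i·P[i][j]:
  π_0 = 3/10·π_0 + 1/2·π_1 + 1/2·π_2
  π_1 = 2/5·π_0 + 1/5·π_1 + 3/10·π_2
  normalize: π_0 + π_1 + π_2 = 1
Solving the linear system gives exactly π = [5/12, 41/132, 3/11].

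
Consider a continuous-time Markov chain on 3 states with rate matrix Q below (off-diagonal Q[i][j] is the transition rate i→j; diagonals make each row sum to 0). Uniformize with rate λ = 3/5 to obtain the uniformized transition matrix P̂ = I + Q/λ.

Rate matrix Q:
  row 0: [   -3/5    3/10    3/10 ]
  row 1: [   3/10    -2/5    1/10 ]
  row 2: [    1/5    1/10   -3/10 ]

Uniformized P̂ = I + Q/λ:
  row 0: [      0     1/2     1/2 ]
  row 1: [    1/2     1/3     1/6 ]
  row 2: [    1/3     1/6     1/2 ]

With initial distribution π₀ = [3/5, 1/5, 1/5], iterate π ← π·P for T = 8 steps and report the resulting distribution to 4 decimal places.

π = [0.2898, 0.3156, 0.3946]

t=0: π = [0.6000, 0.2000, 0.2000]
t=1: π = [0.1667, 0.4000, 0.4333]
t=2: π = [0.3444, 0.2889, 0.3667]
t=3: π = [0.2667, 0.3296, 0.4037]
t=4: π = [0.2994, 0.3105, 0.3901]
t=5: π = [0.2853, 0.3182, 0.3965]
t=6: π = [0.2913, 0.3148, 0.3939]
t=7: π = [0.2887, 0.3162, 0.3951]
t=8: π = [0.2898, 0.3156, 0.3946]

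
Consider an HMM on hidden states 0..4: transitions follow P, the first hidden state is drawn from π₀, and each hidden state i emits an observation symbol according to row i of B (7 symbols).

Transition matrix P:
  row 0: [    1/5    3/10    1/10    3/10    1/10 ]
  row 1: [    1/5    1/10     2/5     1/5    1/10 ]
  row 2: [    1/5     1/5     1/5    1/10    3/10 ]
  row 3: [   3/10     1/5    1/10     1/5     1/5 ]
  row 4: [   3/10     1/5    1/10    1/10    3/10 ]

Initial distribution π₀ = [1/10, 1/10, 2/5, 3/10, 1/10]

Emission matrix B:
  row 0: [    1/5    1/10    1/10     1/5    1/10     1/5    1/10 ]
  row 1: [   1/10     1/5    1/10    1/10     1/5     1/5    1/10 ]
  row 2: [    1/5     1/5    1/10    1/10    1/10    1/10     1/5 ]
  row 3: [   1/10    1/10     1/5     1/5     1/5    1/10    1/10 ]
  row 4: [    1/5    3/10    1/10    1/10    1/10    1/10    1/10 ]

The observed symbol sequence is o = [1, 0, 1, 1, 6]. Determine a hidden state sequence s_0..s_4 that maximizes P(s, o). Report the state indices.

t=0: δ = [1.000e-02, 2.000e-02, 8.000e-02, 3.000e-02, 3.000e-02]  (obs o_0=1)
t=1: δ = [3.200e-03, 1.600e-03, 3.200e-03, 8.000e-04, 4.800e-03]  ψ = [2, 2, 2, 2, 2]  (obs o_1=0)
t=2: δ = [1.440e-04, 1.920e-04, 1.280e-04, 9.600e-05, 4.320e-04]  ψ = [4, 0, 1, 0, 4]  (obs o_2=1)
t=3: δ = [1.296e-05, 1.728e-05, 1.536e-05, 4.320e-06, 3.888e-05]  ψ = [4, 4, 1, 0, 4]  (obs o_3=1)
t=4: δ = [1.166e-06, 7.776e-07, 1.382e-06, 3.888e-07, 1.166e-06]  ψ = [4, 4, 1, 0, 4]  (obs o_4=6)
backtrack: best end state = 2; path = [2, 4, 4, 1, 2]

path = [2, 4, 4, 1, 2]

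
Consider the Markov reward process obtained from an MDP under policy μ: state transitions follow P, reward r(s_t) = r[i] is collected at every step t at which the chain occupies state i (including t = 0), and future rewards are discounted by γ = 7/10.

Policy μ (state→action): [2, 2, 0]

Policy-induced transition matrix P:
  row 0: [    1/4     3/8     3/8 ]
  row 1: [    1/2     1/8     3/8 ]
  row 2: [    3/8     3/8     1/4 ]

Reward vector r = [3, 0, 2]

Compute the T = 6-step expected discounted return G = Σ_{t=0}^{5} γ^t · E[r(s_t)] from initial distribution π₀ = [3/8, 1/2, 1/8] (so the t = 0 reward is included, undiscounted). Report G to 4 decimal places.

t=0: π = [0.3750, 0.5000, 0.1250], E[r] = 1.3750, γ^t·E[r] = 1.375000, running G = 1.375000
t=1: π = [0.3906, 0.2500, 0.3594], E[r] = 1.8906, γ^t·E[r] = 1.323438, running G = 2.698438
t=2: π = [0.3574, 0.3125, 0.3301], E[r] = 1.7324, γ^t·E[r] = 0.848887, running G = 3.547324
t=3: π = [0.3694, 0.2969, 0.3337], E[r] = 1.7756, γ^t·E[r] = 0.609043, running G = 4.156367
t=4: π = [0.3659, 0.3008, 0.3333], E[r] = 1.7644, γ^t·E[r] = 0.423626, running G = 4.579993
t=5: π = [0.3669, 0.2998, 0.3333], E[r] = 1.7672, γ^t·E[r] = 0.297021, running G = 4.877014

G = 4.8770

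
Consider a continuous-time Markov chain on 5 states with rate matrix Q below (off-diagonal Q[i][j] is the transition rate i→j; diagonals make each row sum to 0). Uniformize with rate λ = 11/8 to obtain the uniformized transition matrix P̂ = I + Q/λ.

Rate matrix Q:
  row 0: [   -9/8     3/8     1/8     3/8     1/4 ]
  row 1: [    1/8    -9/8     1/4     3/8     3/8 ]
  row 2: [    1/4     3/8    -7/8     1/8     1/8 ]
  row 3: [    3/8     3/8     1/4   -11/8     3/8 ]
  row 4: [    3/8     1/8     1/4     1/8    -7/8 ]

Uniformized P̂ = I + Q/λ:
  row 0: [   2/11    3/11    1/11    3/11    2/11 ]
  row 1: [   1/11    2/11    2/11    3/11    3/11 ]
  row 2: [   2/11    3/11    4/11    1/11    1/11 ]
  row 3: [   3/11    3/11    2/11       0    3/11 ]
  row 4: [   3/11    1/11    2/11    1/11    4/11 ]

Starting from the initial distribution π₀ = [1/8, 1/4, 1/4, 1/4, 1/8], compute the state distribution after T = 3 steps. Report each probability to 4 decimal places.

t=0: π = [0.1250, 0.2500, 0.2500, 0.2500, 0.1250]
t=1: π = [0.1932, 0.2273, 0.2159, 0.1364, 0.2273]
t=2: π = [0.1942, 0.2107, 0.2035, 0.1550, 0.2366]
t=3: π = [0.1983, 0.2106, 0.2012, 0.1505, 0.2396]

π = [0.1983, 0.2106, 0.2012, 0.1505, 0.2396]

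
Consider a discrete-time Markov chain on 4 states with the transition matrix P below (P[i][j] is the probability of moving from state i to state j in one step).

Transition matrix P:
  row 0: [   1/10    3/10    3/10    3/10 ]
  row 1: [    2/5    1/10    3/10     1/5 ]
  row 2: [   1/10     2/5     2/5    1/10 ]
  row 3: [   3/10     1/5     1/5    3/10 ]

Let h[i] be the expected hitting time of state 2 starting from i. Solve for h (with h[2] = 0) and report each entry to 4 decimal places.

First-step conditioning: h[2] = 0; for i ≠ 2, h[i] = 1 + Σ_k P[i][k]·h[k].
  h[0] = 1 + 1/10·h[0] + 3/10·h[1] + 3/10·h[3]
  h[1] = 1 + 2/5·h[0] + 1/10·h[1] + 1/5·h[3]
  h[3] = 1 + 3/10·h[0] + 1/5·h[1] + 3/10·h[3]
Solving the 3×3 linear system over states ≠ 2 gives exactly h = [595/162, 295/81, 0, 655/162] (h[2] = 0 is the target).

h = [3.6728, 3.6420, 0.0000, 4.0432]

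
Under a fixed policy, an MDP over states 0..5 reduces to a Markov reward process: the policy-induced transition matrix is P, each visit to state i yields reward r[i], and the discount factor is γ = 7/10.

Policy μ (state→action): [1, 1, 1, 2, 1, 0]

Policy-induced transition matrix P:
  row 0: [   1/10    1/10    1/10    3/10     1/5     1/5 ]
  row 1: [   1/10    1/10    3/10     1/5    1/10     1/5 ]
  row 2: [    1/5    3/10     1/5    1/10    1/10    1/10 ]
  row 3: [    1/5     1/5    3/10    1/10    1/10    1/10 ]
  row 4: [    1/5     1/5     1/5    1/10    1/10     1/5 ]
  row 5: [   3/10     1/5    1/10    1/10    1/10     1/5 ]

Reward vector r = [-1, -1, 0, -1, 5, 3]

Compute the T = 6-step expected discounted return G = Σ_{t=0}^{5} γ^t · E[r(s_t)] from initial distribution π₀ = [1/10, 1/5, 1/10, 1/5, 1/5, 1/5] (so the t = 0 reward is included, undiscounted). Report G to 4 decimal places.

G = 2.1896

t=0: π = [0.1000, 0.2000, 0.1000, 0.2000, 0.2000, 0.2000], E[r] = 1.1000, γ^t·E[r] = 1.100000, running G = 1.100000
t=1: π = [0.1900, 0.1800, 0.2100, 0.1400, 0.1100, 0.1700], E[r] = 0.5500, γ^t·E[r] = 0.385000, running G = 1.485000
t=2: π = [0.1800, 0.1840, 0.1960, 0.1560, 0.1190, 0.1650], E[r] = 0.5700, γ^t·E[r] = 0.279300, running G = 1.764300
t=3: π = [0.1801, 0.1832, 0.1995, 0.1544, 0.1180, 0.1648], E[r] = 0.5667, γ^t·E[r] = 0.194378, running G = 1.958678
t=4: π = [0.1802, 0.1836, 0.1993, 0.1543, 0.1180, 0.1646], E[r] = 0.5658, γ^t·E[r] = 0.135841, running G = 2.094519
t=5: π = [0.1801, 0.1836, 0.1993, 0.1544, 0.1180, 0.1646], E[r] = 0.5660, γ^t·E[r] = 0.095122, running G = 2.189641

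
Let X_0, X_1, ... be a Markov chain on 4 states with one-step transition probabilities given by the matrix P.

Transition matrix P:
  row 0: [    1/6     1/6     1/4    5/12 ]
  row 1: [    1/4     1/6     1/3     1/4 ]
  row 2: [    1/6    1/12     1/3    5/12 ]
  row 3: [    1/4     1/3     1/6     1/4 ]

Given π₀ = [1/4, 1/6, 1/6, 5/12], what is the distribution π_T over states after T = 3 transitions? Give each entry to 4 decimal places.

π = [0.2105, 0.1992, 0.2613, 0.3290]

t=0: π = [0.2500, 0.1667, 0.1667, 0.4167]
t=1: π = [0.2153, 0.2222, 0.2431, 0.3194]
t=2: π = [0.2118, 0.1997, 0.2622, 0.3264]
t=3: π = [0.2105, 0.1992, 0.2613, 0.3290]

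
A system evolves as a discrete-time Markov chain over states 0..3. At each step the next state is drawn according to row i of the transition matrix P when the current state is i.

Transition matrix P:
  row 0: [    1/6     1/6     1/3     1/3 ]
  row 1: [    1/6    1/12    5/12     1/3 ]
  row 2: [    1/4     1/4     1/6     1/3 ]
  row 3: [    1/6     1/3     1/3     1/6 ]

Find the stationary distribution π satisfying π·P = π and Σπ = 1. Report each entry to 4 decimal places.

π = [0.1918, 0.2210, 0.3015, 0.2857]

Balance equations π_j = Σ_i π_i·P[i][j]:
  π_0 = 1/6·π_0 + 1/6·π_1 + 1/4·π_2 + 1/6·π_3
  π_1 = 1/6·π_0 + 1/12·π_1 + 1/4·π_2 + 1/3·π_3
  π_2 = 1/3·π_0 + 5/12·π_1 + 1/6·π_2 + 1/3·π_3
  normalize: π_0 + π_1 + π_2 + π_3 = 1
Solving the linear system gives exactly π = [243/1267, 40/181, 382/1267, 2/7].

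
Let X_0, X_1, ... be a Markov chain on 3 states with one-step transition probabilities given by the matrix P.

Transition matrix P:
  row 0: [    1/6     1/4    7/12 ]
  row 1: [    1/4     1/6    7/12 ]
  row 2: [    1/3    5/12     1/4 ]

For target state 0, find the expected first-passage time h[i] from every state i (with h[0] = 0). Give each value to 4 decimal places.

h = [0.0000, 3.4909, 3.2727]

First-step conditioning: h[0] = 0; for i ≠ 0, h[i] = 1 + Σ_k P[i][k]·h[k].
  h[1] = 1 + 1/6·h[1] + 7/12·h[2]
  h[2] = 1 + 5/12·h[1] + 1/4·h[2]
Solving the 2×2 linear system over states ≠ 0 gives exactly h = [0, 192/55, 36/11] (h[0] = 0 is the target).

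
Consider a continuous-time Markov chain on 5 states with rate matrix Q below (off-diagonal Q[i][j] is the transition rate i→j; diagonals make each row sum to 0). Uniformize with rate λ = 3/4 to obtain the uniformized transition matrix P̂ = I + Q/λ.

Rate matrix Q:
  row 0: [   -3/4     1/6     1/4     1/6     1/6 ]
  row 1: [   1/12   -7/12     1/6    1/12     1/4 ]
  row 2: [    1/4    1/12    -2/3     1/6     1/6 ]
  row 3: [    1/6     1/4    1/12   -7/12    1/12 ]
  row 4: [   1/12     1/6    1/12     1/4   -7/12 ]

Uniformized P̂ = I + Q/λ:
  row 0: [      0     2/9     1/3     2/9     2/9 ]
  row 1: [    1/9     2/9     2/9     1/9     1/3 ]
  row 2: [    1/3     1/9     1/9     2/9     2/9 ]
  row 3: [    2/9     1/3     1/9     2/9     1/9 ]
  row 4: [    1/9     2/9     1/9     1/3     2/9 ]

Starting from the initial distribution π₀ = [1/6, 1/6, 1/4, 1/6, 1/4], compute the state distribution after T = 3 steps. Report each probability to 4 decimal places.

t=0: π = [0.1667, 0.1667, 0.2500, 0.1667, 0.2500]
t=1: π = [0.1667, 0.2130, 0.1667, 0.2315, 0.2222]
t=2: π = [0.1553, 0.2294, 0.1718, 0.2233, 0.2202]
t=3: π = [0.1568, 0.2279, 0.1711, 0.2212, 0.2229]

π = [0.1568, 0.2279, 0.1711, 0.2212, 0.2229]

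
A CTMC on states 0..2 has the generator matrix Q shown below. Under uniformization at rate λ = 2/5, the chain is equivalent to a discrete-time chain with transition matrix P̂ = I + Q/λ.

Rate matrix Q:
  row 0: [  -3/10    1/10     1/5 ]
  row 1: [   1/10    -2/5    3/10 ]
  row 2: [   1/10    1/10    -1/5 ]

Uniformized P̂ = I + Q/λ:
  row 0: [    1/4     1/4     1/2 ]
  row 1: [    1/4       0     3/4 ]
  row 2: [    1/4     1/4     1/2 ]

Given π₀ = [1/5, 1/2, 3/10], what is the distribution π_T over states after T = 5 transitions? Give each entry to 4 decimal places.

π = [0.2500, 0.1997, 0.5503]

t=0: π = [0.2000, 0.5000, 0.3000]
t=1: π = [0.2500, 0.1250, 0.6250]
t=2: π = [0.2500, 0.2188, 0.5313]
t=3: π = [0.2500, 0.1953, 0.5547]
t=4: π = [0.2500, 0.2012, 0.5488]
t=5: π = [0.2500, 0.1997, 0.5503]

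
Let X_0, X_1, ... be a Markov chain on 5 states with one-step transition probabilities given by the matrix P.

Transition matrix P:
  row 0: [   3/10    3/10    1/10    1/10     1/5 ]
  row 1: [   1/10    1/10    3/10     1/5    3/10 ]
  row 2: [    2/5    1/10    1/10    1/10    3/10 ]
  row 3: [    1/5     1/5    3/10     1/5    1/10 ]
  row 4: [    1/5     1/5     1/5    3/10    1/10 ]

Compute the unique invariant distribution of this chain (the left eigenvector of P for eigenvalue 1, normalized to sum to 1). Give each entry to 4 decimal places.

Balance equations π_j = Σ_i π_i·P[i][j]:
  π_0 = 3/10·π_0 + 1/10·π_1 + 2/5·π_2 + 1/5·π_3 + 1/5·π_4
  π_1 = 3/10·π_0 + 1/10·π_1 + 1/10·π_2 + 1/5·π_3 + 1/5·π_4
  π_2 = 1/10·π_0 + 3/10·π_1 + 1/10·π_2 + 3/10·π_3 + 1/5·π_4
  π_3 = 1/10·π_0 + 1/5·π_1 + 1/10·π_2 + 1/5·π_3 + 3/10·π_4
  normalize: π_0 + π_1 + π_2 + π_3 + π_4 = 1
Solving the linear system gives exactly π = [3095/12669, 2363/12669, 2440/12669, 2234/12669, 2537/12669].

π = [0.2443, 0.1865, 0.1926, 0.1763, 0.2003]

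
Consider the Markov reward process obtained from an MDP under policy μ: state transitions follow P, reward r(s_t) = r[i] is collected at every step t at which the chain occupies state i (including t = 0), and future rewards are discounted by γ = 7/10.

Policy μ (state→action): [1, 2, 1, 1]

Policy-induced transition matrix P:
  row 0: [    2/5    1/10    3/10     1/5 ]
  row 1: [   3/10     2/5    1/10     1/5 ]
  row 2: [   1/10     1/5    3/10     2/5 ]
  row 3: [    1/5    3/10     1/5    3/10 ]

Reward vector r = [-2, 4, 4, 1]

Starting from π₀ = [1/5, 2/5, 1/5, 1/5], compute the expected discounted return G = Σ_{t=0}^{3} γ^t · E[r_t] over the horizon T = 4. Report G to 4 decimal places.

G = 4.7341

t=0: π = [0.2000, 0.4000, 0.2000, 0.2000], E[r] = 2.2000, γ^t·E[r] = 2.200000, running G = 2.200000
t=1: π = [0.2600, 0.2800, 0.2000, 0.2600], E[r] = 1.6600, γ^t·E[r] = 1.162000, running G = 3.362000
t=2: π = [0.2600, 0.2560, 0.2180, 0.2660], E[r] = 1.6420, γ^t·E[r] = 0.804580, running G = 4.166580
t=3: π = [0.2558, 0.2518, 0.2222, 0.2702], E[r] = 1.6546, γ^t·E[r] = 0.567528, running G = 4.734108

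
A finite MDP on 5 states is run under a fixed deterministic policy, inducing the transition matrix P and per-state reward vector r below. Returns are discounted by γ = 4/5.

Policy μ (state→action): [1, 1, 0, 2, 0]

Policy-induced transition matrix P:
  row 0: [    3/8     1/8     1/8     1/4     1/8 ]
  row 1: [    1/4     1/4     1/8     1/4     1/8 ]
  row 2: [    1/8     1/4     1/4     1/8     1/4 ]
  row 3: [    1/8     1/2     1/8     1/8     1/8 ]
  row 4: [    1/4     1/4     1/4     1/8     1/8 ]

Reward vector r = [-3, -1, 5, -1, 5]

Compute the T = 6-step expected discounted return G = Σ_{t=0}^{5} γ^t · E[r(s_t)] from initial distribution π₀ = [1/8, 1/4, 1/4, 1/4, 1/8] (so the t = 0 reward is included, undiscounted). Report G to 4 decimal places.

t=0: π = [0.1250, 0.2500, 0.2500, 0.2500, 0.1250], E[r] = 1.0000, γ^t·E[r] = 1.000000, running G = 1.000000
t=1: π = [0.2031, 0.2969, 0.1719, 0.1719, 0.1563], E[r] = 0.5625, γ^t·E[r] = 0.450000, running G = 1.450000
t=2: π = [0.2324, 0.2676, 0.1660, 0.1875, 0.1465], E[r] = 0.4102, γ^t·E[r] = 0.262500, running G = 1.712500
t=3: π = [0.2349, 0.2678, 0.1641, 0.1875, 0.1458], E[r] = 0.3892, γ^t·E[r] = 0.199250, running G = 1.911750
t=4: π = [0.2354, 0.2675, 0.1637, 0.1878, 0.1455], E[r] = 0.3846, γ^t·E[r] = 0.157525, running G = 2.069275
t=5: π = [0.2355, 0.2675, 0.1637, 0.1879, 0.1455], E[r] = 0.3838, γ^t·E[r] = 0.125750, running G = 2.195025

G = 2.1950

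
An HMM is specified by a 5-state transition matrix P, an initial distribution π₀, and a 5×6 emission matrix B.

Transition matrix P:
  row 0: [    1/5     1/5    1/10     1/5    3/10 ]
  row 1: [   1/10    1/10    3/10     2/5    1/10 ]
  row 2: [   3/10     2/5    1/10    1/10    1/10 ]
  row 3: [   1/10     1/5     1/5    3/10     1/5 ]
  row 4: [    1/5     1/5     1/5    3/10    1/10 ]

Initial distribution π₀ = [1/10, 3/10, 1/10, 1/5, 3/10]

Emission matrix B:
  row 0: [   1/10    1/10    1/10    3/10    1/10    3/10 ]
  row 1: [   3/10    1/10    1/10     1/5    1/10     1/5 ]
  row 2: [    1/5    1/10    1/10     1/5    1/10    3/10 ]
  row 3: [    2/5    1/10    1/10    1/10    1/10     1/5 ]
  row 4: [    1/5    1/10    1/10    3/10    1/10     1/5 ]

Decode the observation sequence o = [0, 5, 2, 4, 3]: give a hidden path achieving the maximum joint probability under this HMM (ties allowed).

path = [1, 2, 1, 2, 0]

t=0: δ = [1.000e-02, 9.000e-02, 2.000e-02, 8.000e-02, 6.000e-02]  (obs o_0=0)
t=1: δ = [3.600e-03, 3.200e-03, 8.100e-03, 7.200e-03, 3.200e-03]  ψ = [4, 3, 1, 1, 3]  (obs o_1=5)
t=2: δ = [2.430e-04, 3.240e-04, 1.440e-04, 2.160e-04, 1.440e-04]  ψ = [2, 2, 3, 3, 3]  (obs o_2=2)
t=3: δ = [4.860e-06, 5.760e-06, 9.720e-06, 1.296e-05, 7.290e-06]  ψ = [0, 2, 1, 1, 0]  (obs o_3=4)
t=4: δ = [8.748e-07, 7.776e-07, 5.184e-07, 3.888e-07, 7.776e-07]  ψ = [2, 2, 3, 3, 3]  (obs o_4=3)
backtrack: best end state = 0; path = [1, 2, 1, 2, 0]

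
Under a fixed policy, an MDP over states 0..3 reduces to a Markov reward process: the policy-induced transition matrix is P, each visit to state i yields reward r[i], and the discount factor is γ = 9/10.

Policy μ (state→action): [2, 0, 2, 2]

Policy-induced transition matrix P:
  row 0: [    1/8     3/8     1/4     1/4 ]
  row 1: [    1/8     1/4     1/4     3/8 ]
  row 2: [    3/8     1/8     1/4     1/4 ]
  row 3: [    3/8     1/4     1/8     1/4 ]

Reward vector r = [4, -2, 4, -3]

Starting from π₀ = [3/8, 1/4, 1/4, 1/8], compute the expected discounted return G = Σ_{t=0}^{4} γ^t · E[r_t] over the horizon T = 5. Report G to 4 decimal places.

t=0: π = [0.3750, 0.2500, 0.2500, 0.1250], E[r] = 1.6250, γ^t·E[r] = 1.625000, running G = 1.625000
t=1: π = [0.2188, 0.2656, 0.2344, 0.2813], E[r] = 0.4375, γ^t·E[r] = 0.393750, running G = 2.018750
t=2: π = [0.2539, 0.2480, 0.2148, 0.2832], E[r] = 0.5293, γ^t·E[r] = 0.428730, running G = 2.447480
t=3: π = [0.2495, 0.2549, 0.2146, 0.2810], E[r] = 0.5037, γ^t·E[r] = 0.367170, running G = 2.814650
t=4: π = [0.2489, 0.2544, 0.2149, 0.2819], E[r] = 0.5008, γ^t·E[r] = 0.328571, running G = 3.143221

G = 3.1432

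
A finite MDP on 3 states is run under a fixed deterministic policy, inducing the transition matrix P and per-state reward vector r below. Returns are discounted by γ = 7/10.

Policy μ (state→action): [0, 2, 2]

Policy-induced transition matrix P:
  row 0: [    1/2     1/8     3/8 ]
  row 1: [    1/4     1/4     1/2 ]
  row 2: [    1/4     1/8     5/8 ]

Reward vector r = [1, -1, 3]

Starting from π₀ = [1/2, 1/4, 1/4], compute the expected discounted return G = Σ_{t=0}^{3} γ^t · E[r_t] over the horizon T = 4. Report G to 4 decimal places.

G = 3.5896

t=0: π = [0.5000, 0.2500, 0.2500], E[r] = 1.0000, γ^t·E[r] = 1.000000, running G = 1.000000
t=1: π = [0.3750, 0.1563, 0.4688], E[r] = 1.6250, γ^t·E[r] = 1.137500, running G = 2.137500
t=2: π = [0.3438, 0.1445, 0.5117], E[r] = 1.7344, γ^t·E[r] = 0.849844, running G = 2.987344
t=3: π = [0.3359, 0.1431, 0.5210], E[r] = 1.7559, γ^t·E[r] = 0.602260, running G = 3.589604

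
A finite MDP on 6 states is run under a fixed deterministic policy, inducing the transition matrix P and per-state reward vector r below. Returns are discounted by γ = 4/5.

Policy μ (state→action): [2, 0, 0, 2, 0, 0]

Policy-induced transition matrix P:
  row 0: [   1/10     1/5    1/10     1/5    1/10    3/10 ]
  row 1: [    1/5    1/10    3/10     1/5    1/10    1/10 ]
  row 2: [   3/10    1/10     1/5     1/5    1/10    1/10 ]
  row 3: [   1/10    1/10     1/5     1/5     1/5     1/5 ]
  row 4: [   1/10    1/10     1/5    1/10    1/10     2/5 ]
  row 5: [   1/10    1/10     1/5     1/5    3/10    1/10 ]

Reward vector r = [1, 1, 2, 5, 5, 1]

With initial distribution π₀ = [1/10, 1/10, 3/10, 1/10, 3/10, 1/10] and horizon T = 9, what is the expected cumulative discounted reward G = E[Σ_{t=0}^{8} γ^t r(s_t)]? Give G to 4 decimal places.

G = 11.3158

t=0: π = [0.1000, 0.1000, 0.3000, 0.1000, 0.3000, 0.1000], E[r] = 2.9000, γ^t·E[r] = 2.900000, running G = 2.900000
t=1: π = [0.1700, 0.1100, 0.2000, 0.1700, 0.1300, 0.2200], E[r] = 2.4000, γ^t·E[r] = 1.920000, running G = 4.820000
t=2: π = [0.1510, 0.1170, 0.1940, 0.1870, 0.1610, 0.1900], E[r] = 2.5860, γ^t·E[r] = 1.655040, running G = 6.475040
t=3: π = [0.1505, 0.1151, 0.1966, 0.1839, 0.1567, 0.1972], E[r] = 2.5590, γ^t·E[r] = 1.310208, running G = 7.785248
t=4: π = [0.1508, 0.1151, 0.1965, 0.1843, 0.1578, 0.1955], E[r] = 2.5651, γ^t·E[r] = 1.050665, running G = 8.835913
t=5: π = [0.1508, 0.1151, 0.1964, 0.1842, 0.1575, 0.1959], E[r] = 2.5634, γ^t·E[r] = 0.839982, running G = 9.675895
t=6: π = [0.1508, 0.1151, 0.1964, 0.1842, 0.1576, 0.1958], E[r] = 2.5639, γ^t·E[r] = 0.672101, running G = 10.347996
t=7: π = [0.1508, 0.1151, 0.1964, 0.1842, 0.1576, 0.1959], E[r] = 2.5638, γ^t·E[r] = 0.537659, running G = 10.885654
t=8: π = [0.1508, 0.1151, 0.1964, 0.1842, 0.1576, 0.1959], E[r] = 2.5638, γ^t·E[r] = 0.430131, running G = 11.315785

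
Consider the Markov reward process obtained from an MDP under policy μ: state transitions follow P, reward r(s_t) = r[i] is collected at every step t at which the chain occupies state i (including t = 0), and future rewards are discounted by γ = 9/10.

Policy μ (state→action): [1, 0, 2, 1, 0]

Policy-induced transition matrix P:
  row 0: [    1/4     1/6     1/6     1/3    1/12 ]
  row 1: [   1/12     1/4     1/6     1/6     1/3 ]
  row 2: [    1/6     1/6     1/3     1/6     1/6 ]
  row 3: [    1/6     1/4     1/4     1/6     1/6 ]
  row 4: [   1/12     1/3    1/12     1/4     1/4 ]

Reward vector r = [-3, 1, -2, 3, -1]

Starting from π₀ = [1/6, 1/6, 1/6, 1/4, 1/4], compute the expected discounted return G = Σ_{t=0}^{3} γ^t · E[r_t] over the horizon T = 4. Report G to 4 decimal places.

t=0: π = [0.1667, 0.1667, 0.1667, 0.2500, 0.2500], E[r] = -0.1667, γ^t·E[r] = -0.166667, running G = -0.166667
t=1: π = [0.1458, 0.2431, 0.1944, 0.2153, 0.2014], E[r] = -0.1389, γ^t·E[r] = -0.125000, running G = -0.291667
t=2: π = [0.1418, 0.2384, 0.2002, 0.2078, 0.2118], E[r] = -0.1759, γ^t·E[r] = -0.142500, running G = -0.434167
t=3: π = [0.1410, 0.2391, 0.1997, 0.2079, 0.2122], E[r] = -0.1715, γ^t·E[r] = -0.125051, running G = -0.559217

G = -0.5592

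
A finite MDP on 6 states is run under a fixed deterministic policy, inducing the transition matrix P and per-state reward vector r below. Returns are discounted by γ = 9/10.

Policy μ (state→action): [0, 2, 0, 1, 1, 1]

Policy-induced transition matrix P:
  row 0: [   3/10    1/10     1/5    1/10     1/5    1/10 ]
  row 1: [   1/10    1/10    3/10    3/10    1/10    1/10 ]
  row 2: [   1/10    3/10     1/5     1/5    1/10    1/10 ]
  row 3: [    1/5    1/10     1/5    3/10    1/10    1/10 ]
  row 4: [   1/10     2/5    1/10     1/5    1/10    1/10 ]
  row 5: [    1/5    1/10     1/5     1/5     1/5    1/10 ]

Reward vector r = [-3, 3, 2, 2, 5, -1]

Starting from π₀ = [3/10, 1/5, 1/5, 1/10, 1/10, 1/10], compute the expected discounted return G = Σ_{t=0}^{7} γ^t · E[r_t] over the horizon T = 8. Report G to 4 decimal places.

t=0: π = [0.3000, 0.2000, 0.2000, 0.1000, 0.1000, 0.1000], E[r] = 0.7000, γ^t·E[r] = 0.700000, running G = 0.700000
t=1: π = [0.1800, 0.1700, 0.2100, 0.2000, 0.1400, 0.1000], E[r] = 1.3900, γ^t·E[r] = 1.251000, running G = 1.951000
t=2: π = [0.1660, 0.1840, 0.2030, 0.2190, 0.1280, 0.1000], E[r] = 1.4380, γ^t·E[r] = 1.164780, running G = 3.115780
t=3: π = [0.1651, 0.1790, 0.2056, 0.2237, 0.1266, 0.1000], E[r] = 1.4333, γ^t·E[r] = 1.044876, running G = 4.160656
t=4: π = [0.1654, 0.1791, 0.2052, 0.2238, 0.1265, 0.1000], E[r] = 1.4317, γ^t·E[r] = 0.939325, running G = 5.099981
t=5: π = [0.1655, 0.1790, 0.2053, 0.2237, 0.1265, 0.1000], E[r] = 1.4313, γ^t·E[r] = 0.845197, running G = 5.945178
t=6: π = [0.1655, 0.1790, 0.2052, 0.2237, 0.1265, 0.1000], E[r] = 1.4313, γ^t·E[r] = 0.760663, running G = 6.705841
t=7: π = [0.1655, 0.1790, 0.2052, 0.2237, 0.1265, 0.1000], E[r] = 1.4313, γ^t·E[r] = 0.684597, running G = 7.390438

G = 7.3904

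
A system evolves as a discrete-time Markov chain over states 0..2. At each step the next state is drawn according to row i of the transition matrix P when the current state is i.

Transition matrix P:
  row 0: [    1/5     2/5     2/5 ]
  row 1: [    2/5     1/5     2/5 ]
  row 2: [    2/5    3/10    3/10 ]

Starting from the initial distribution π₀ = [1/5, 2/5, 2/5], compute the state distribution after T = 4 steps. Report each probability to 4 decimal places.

π = [0.3331, 0.3032, 0.3636]

t=0: π = [0.2000, 0.4000, 0.4000]
t=1: π = [0.3600, 0.2800, 0.3600]
t=2: π = [0.3280, 0.3080, 0.3640]
t=3: π = [0.3344, 0.3020, 0.3636]
t=4: π = [0.3331, 0.3032, 0.3636]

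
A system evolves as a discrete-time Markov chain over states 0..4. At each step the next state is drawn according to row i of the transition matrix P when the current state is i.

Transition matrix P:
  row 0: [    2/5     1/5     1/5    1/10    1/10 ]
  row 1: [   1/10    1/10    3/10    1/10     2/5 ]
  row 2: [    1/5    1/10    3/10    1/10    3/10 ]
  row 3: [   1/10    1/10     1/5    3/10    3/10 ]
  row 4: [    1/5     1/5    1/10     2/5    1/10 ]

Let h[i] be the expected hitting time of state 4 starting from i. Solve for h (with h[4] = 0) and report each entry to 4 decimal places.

First-step conditioning: h[4] = 0; for i ≠ 4, h[i] = 1 + Σ_k P[i][k]·h[k].
  h[0] = 1 + 2/5·h[0] + 1/5·h[1] + 1/5·h[2] + 1/10·h[3]
  h[1] = 1 + 1/10·h[0] + 1/10·h[1] + 3/10·h[2] + 1/10·h[3]
  h[2] = 1 + 1/5·h[0] + 1/10·h[1] + 3/10·h[2] + 1/10·h[3]
  h[3] = 1 + 1/10·h[0] + 1/10·h[1] + 1/5·h[2] + 3/10·h[3]
Solving the 4×4 linear system over states ≠ 4 gives exactly h = [8000/1739, 5680/1739, 6480/1739, 170/47, 0] (h[4] = 0 is the target).

h = [4.6003, 3.2662, 3.7263, 3.6170, 0.0000]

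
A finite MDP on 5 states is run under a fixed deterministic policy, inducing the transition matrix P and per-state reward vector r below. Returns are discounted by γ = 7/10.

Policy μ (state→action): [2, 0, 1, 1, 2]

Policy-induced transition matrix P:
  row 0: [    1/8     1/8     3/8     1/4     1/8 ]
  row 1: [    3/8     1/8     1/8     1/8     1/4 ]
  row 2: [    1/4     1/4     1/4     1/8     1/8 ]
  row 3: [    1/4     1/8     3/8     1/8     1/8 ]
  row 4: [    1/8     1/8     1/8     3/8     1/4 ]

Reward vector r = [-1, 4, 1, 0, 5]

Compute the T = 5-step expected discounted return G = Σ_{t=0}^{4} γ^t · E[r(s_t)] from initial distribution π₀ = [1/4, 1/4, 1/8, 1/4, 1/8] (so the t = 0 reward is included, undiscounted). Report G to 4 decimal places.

G = 4.1255

t=0: π = [0.2500, 0.2500, 0.1250, 0.2500, 0.1250], E[r] = 1.5000, γ^t·E[r] = 1.500000, running G = 1.500000
t=1: π = [0.2344, 0.1406, 0.2656, 0.1875, 0.1719], E[r] = 1.4531, γ^t·E[r] = 1.017188, running G = 2.517188
t=2: π = [0.2168, 0.1582, 0.2637, 0.1973, 0.1641], E[r] = 1.5000, γ^t·E[r] = 0.735000, running G = 3.252188
t=3: π = [0.2222, 0.1580, 0.2615, 0.1931, 0.1653], E[r] = 1.4976, γ^t·E[r] = 0.513663, running G = 3.765850
t=4: π = [0.2213, 0.1577, 0.2615, 0.1941, 0.1654], E[r] = 1.4980, γ^t·E[r] = 0.359659, running G = 4.125509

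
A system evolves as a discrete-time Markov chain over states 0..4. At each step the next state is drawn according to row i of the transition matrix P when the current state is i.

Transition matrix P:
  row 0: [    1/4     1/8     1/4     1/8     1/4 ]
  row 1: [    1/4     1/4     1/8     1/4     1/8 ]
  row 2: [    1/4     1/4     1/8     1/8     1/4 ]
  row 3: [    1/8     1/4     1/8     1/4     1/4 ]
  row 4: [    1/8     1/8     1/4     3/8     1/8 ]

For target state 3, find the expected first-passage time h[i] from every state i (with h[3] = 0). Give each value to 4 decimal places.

h = [5.0693, 4.5149, 5.0077, 0.0000, 3.9428]

First-step conditioning: h[3] = 0; for i ≠ 3, h[i] = 1 + Σ_k P[i][k]·h[k].
  h[0] = 1 + 1/4·h[0] + 1/8·h[1] + 1/4·h[2] + 1/4·h[4]
  h[1] = 1 + 1/4·h[0] + 1/4·h[1] + 1/8·h[2] + 1/8·h[4]
  h[2] = 1 + 1/4·h[0] + 1/4·h[1] + 1/8·h[2] + 1/4·h[4]
  h[4] = 1 + 1/8·h[0] + 1/8·h[1] + 1/4·h[2] + 1/8·h[4]
Solving the 4×4 linear system over states ≠ 3 gives exactly h = [512/101, 456/101, 4552/909, 0, 3584/909] (h[3] = 0 is the target).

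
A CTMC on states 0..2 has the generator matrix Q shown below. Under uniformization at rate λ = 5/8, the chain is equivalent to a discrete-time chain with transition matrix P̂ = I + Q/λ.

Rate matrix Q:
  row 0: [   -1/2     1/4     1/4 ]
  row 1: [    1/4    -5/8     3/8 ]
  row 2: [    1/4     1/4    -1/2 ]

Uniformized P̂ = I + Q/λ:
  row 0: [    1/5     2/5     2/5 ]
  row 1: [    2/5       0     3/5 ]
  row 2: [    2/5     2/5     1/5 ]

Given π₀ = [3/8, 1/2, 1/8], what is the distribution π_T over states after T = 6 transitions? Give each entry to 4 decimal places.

t=0: π = [0.3750, 0.5000, 0.1250]
t=1: π = [0.3250, 0.2000, 0.4750]
t=2: π = [0.3350, 0.3200, 0.3450]
t=3: π = [0.3330, 0.2720, 0.3950]
t=4: π = [0.3334, 0.2912, 0.3754]
t=5: π = [0.3333, 0.2835, 0.3832]
t=6: π = [0.3333, 0.2866, 0.3801]

π = [0.3333, 0.2866, 0.3801]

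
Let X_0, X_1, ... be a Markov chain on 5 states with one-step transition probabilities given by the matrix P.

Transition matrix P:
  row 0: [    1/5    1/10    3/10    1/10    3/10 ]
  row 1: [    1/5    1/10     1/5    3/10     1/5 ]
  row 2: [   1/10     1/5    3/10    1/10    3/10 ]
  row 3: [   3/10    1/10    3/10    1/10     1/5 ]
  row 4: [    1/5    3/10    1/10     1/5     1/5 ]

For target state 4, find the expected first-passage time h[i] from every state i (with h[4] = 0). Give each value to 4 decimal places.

First-step conditioning: h[4] = 0; for i ≠ 4, h[i] = 1 + Σ_k P[i][k]·h[k].
  h[0] = 1 + 1/5·h[0] + 1/10·h[1] + 3/10·h[2] + 1/10·h[3]
  h[1] = 1 + 1/5·h[0] + 1/10·h[1] + 1/5·h[2] + 3/10·h[3]
  h[2] = 1 + 1/10·h[0] + 1/5·h[1] + 3/10·h[2] + 1/10·h[3]
  h[3] = 1 + 3/10·h[0] + 1/10·h[1] + 3/10·h[2] + 1/10·h[3]
Solving the 4×4 linear system over states ≠ 4 gives exactly h = [10100/2773, 11300/2773, 10220/2773, 11110/2773, 0] (h[4] = 0 is the target).

h = [3.6423, 4.0750, 3.6855, 4.0065, 0.0000]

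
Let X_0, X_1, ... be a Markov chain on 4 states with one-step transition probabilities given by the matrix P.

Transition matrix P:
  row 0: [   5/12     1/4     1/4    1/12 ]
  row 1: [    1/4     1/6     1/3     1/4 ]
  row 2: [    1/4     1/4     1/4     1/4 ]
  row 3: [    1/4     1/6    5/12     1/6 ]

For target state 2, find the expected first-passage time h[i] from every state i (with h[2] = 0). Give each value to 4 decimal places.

h = [3.4455, 3.0891, 0.0000, 2.8515]

First-step conditioning: h[2] = 0; for i ≠ 2, h[i] = 1 + Σ_k P[i][k]·h[k].
  h[0] = 1 + 5/12·h[0] + 1/4·h[1] + 1/12·h[3]
  h[1] = 1 + 1/4·h[0] + 1/6·h[1] + 1/4·h[3]
  h[3] = 1 + 1/4·h[0] + 1/6·h[1] + 1/6·h[3]
Solving the 3×3 linear system over states ≠ 2 gives exactly h = [348/101, 312/101, 0, 288/101] (h[2] = 0 is the target).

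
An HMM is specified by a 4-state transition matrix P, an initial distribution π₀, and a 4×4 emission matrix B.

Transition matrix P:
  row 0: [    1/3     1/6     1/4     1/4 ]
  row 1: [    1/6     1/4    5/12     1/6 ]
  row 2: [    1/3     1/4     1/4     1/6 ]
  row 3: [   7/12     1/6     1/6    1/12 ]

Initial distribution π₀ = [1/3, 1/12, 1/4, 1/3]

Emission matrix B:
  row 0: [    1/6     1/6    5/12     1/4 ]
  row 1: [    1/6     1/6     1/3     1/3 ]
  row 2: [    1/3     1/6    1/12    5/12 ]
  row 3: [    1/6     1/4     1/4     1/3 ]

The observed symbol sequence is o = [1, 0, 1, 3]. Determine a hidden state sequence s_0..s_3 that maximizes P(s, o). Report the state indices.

t=0: δ = [5.556e-02, 1.389e-02, 4.167e-02, 8.333e-02]  (obs o_0=1)
t=1: δ = [8.102e-03, 2.315e-03, 4.630e-03, 2.315e-03]  ψ = [3, 3, 0, 0]  (obs o_1=0)
t=2: δ = [4.501e-04, 2.251e-04, 3.376e-04, 5.064e-04]  ψ = [0, 0, 0, 0]  (obs o_2=1)
t=3: δ = [7.385e-05, 2.813e-05, 4.689e-05, 3.751e-05]  ψ = [3, 2, 0, 0]  (obs o_3=3)
backtrack: best end state = 0; path = [3, 0, 3, 0]

path = [3, 0, 3, 0]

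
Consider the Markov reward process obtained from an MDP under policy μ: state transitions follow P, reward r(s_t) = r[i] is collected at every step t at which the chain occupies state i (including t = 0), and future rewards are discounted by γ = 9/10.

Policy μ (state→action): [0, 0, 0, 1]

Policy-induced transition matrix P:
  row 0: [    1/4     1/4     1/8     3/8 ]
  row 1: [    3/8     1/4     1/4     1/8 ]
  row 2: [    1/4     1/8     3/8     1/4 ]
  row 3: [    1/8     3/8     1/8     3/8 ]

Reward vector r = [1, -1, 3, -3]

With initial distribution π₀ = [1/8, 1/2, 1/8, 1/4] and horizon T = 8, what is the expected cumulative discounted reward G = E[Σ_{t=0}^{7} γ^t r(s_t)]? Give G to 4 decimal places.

G = -1.6472

t=0: π = [0.1250, 0.5000, 0.1250, 0.2500], E[r] = -0.7500, γ^t·E[r] = -0.750000, running G = -0.750000
t=1: π = [0.2813, 0.2656, 0.2188, 0.2344], E[r] = -0.0313, γ^t·E[r] = -0.028125, running G = -0.778125
t=2: π = [0.2539, 0.2520, 0.2129, 0.2813], E[r] = -0.2031, γ^t·E[r] = -0.164531, running G = -0.942656
t=3: π = [0.2463, 0.2585, 0.2097, 0.2854], E[r] = -0.2393, γ^t·E[r] = -0.174419, running G = -1.117075
t=4: π = [0.2466, 0.2595, 0.2097, 0.2841], E[r] = -0.2360, γ^t·E[r] = -0.154855, running G = -1.271930
t=5: π = [0.2469, 0.2593, 0.2099, 0.2839], E[r] = -0.2345, γ^t·E[r] = -0.138486, running G = -1.410416
t=6: π = [0.2469, 0.2593, 0.2099, 0.2839], E[r] = -0.2345, γ^t·E[r] = -0.124632, running G = -1.535048
t=7: π = [0.2469, 0.2593, 0.2099, 0.2840], E[r] = -0.2346, γ^t·E[r] = -0.112192, running G = -1.647240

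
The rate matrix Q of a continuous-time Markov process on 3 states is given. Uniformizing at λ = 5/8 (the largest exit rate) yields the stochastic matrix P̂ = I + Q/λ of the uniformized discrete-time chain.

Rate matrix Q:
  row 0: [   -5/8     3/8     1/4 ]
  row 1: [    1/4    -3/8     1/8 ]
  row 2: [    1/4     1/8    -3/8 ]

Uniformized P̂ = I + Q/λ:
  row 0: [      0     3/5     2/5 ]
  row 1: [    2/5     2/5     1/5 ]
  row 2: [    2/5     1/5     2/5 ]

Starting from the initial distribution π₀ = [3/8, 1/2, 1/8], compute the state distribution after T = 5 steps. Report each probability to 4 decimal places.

π = [0.2848, 0.3935, 0.3217]

t=0: π = [0.3750, 0.5000, 0.1250]
t=1: π = [0.2500, 0.4500, 0.3000]
t=2: π = [0.3000, 0.3900, 0.3100]
t=3: π = [0.2800, 0.3980, 0.3220]
t=4: π = [0.2880, 0.3916, 0.3204]
t=5: π = [0.2848, 0.3935, 0.3217]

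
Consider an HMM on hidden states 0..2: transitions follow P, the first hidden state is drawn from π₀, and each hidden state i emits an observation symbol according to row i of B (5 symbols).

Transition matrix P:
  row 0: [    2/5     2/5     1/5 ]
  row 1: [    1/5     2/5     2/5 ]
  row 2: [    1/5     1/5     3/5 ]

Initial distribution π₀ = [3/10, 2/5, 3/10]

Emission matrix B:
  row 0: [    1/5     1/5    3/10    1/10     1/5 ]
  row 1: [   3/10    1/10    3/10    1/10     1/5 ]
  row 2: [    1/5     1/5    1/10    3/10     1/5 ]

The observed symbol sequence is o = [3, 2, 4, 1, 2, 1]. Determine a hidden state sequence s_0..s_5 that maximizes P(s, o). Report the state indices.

path = [2, 2, 2, 2, 2, 2]

t=0: δ = [3.000e-02, 4.000e-02, 9.000e-02]  (obs o_0=3)
t=1: δ = [5.400e-03, 5.400e-03, 5.400e-03]  ψ = [2, 2, 2]  (obs o_1=2)
t=2: δ = [4.320e-04, 4.320e-04, 6.480e-04]  ψ = [0, 0, 2]  (obs o_2=4)
t=3: δ = [3.456e-05, 1.728e-05, 7.776e-05]  ψ = [0, 0, 2]  (obs o_3=1)
t=4: δ = [4.666e-06, 4.666e-06, 4.666e-06]  ψ = [2, 2, 2]  (obs o_4=2)
t=5: δ = [3.732e-07, 1.866e-07, 5.599e-07]  ψ = [0, 0, 2]  (obs o_5=1)
backtrack: best end state = 2; path = [2, 2, 2, 2, 2, 2]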